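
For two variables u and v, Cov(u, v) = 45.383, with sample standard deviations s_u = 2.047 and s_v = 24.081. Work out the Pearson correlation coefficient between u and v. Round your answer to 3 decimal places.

0.921

r = Cov(u,v) / (s_u · s_v) = 45.383 / (2.047 × 24.081)
  = 45.383 / 49.2938 ≈ 0.921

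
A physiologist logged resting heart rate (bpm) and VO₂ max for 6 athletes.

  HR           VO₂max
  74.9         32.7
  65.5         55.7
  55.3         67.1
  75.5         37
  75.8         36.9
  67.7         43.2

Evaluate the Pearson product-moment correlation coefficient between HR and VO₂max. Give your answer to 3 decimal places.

n = 6, Σx = 414.7, Σy = 272.6, Σx² = 28987.53, Σy² = 13271.04, Σxy = 18323.37
nΣxy − ΣxΣy = 109940.22 − 113047.22 = -3107
nΣx² − (Σx)² = 173925.18 − 171976.09 = 1949.09; nΣy² − (Σy)² = 79626.24 − 74310.76 = 5315.48
r = -3107 / √(1949.09 × 5315.48) = -3107 / 3218.7496 ≈ -0.965

-0.965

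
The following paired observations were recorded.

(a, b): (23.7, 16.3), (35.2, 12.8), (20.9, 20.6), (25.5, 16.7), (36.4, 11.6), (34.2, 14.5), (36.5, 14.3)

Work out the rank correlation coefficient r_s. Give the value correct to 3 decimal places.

Rank a: 2, 5, 1, 3, 6, 4, 7
Rank b: 5, 2, 7, 6, 1, 4, 3
d = rank(a) − rank(b): -3, 3, -6, -3, 5, 0, 4; Σd² = 104
ρ = 1 − 6Σd² / [n(n²−1)] = 1 − 6×104 / (7×48) = 1 − 624/336 ≈ -0.857

-0.857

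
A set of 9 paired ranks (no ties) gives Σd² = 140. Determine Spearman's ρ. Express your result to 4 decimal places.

-0.1667

ρ = 1 − 6Σd² / [n(n²−1)] = 1 − 6×140 / (9×80)
  = 1 − 840/720 = 1 − 1.16667 ≈ -0.1667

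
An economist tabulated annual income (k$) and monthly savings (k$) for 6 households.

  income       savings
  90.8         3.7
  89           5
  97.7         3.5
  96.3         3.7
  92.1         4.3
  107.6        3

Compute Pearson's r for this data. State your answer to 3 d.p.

n = 6, Σx = 573.5, Σy = 23.2, Σx² = 55044.79, Σy² = 92.12, Σxy = 2198.05
nΣxy − ΣxΣy = 13188.3 − 13305.2 = -116.9
nΣx² − (Σx)² = 330268.74 − 328902.25 = 1366.49; nΣy² − (Σy)² = 552.72 − 538.24 = 14.48
r = -116.9 / √(1366.49 × 14.48) = -116.9 / 140.6655 ≈ -0.831

-0.831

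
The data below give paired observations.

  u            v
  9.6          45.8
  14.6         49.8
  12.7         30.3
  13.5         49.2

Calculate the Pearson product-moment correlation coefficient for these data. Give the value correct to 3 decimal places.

0.161

n = 4, Σu = 50.4, Σv = 175.1, Σu² = 648.86, Σv² = 7916.41, Σuv = 2215.77
nΣuv − ΣuΣv = 8863.08 − 8825.04 = 38.04
nΣu² − (Σu)² = 2595.44 − 2540.16 = 55.28; nΣv² − (Σv)² = 31665.64 − 30660.01 = 1005.63
r = 38.04 / √(55.28 × 1005.63) = 38.04 / 235.7779 ≈ 0.161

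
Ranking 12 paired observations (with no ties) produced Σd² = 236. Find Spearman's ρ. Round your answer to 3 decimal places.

ρ = 1 − 6Σd² / [n(n²−1)] = 1 − 6×236 / (12×143)
  = 1 − 1416/1716 = 1 − 0.8252 ≈ 0.175

0.175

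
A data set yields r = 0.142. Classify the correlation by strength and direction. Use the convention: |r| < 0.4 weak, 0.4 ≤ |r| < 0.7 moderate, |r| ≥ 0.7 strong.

weak positive

r = 0.142 > 0 so the relationship is positive.
|r| = 0.142, which falls in the weak range.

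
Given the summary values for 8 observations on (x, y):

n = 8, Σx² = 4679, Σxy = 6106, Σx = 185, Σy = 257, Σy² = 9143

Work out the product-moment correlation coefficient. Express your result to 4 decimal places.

0.2732

r = (nΣxy − ΣxΣy) / √[(nΣx² − (Σx)²)(nΣy² − (Σy)²)]
Numerator: 8×6106 − 185×257 = 1303
Denominator: √[(37432 − 34225)(73144 − 66049)] = √[3207 × 7095] = 4770.0802
r = 1303 / 4770.0802 ≈ 0.2732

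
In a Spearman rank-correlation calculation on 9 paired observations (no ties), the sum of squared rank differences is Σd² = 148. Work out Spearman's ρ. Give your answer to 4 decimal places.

ρ = 1 − 6Σd² / [n(n²−1)] = 1 − 6×148 / (9×80)
  = 1 − 888/720 = 1 − 1.23333 ≈ -0.2333

-0.2333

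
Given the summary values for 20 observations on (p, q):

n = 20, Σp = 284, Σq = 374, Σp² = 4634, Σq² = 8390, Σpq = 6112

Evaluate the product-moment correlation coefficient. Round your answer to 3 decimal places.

0.874

r = (nΣpq − ΣpΣq) / √[(nΣp² − (Σp)²)(nΣq² − (Σq)²)]
Numerator: 20×6112 − 284×374 = 16024
Denominator: √[(92680 − 80656)(167800 − 139876)] = √[12024 × 27924] = 18323.7053
r = 16024 / 18323.7053 ≈ 0.874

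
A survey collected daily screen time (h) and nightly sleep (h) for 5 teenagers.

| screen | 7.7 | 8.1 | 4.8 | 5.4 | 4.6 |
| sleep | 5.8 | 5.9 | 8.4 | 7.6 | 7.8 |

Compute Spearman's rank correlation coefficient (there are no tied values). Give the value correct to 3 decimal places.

Rank screen: 4, 5, 2, 3, 1
Rank sleep: 1, 2, 5, 3, 4
d = rank(screen) − rank(sleep): 3, 3, -3, 0, -3; Σd² = 36
ρ = 1 − 6Σd² / [n(n²−1)] = 1 − 6×36 / (5×24) = 1 − 216/120 ≈ -0.800

-0.800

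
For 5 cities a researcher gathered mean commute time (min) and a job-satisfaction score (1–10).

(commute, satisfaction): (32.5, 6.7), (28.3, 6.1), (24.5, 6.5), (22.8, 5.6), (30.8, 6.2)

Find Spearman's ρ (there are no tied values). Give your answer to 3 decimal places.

Rank commute: 5, 3, 2, 1, 4
Rank satisfaction: 5, 2, 4, 1, 3
d = rank(commute) − rank(satisfaction): 0, 1, -2, 0, 1; Σd² = 6
ρ = 1 − 6Σd² / [n(n²−1)] = 1 − 6×6 / (5×24) = 1 − 36/120 ≈ 0.700

0.700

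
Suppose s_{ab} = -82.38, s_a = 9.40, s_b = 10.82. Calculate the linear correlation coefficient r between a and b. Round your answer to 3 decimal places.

r = Cov(a,b) / (s_a · s_b) = -82.38 / (9.40 × 10.82)
  = -82.38 / 101.7080 ≈ -0.810

-0.810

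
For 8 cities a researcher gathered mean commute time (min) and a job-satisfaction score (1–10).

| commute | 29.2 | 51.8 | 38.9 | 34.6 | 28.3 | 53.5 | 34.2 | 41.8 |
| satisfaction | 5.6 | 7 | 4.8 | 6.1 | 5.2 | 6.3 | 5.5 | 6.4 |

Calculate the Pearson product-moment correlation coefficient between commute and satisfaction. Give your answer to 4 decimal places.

0.6877

n = 8, Σx = 312.3, Σy = 46.9, Σx² = 12826.27, Σy² = 278.55, Σxy = 1863.73
nΣxy − ΣxΣy = 14909.84 − 14646.87 = 262.97
nΣx² − (Σx)² = 102610.16 − 97531.29 = 5078.87; nΣy² − (Σy)² = 2228.4 − 2199.61 = 28.79
r = 262.97 / √(5078.87 × 28.79) = 262.97 / 382.3881 ≈ 0.6877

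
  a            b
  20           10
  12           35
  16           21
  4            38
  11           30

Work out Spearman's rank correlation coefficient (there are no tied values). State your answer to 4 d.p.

-0.9000

Rank a: 5, 3, 4, 1, 2
Rank b: 1, 4, 2, 5, 3
d = rank(a) − rank(b): 4, -1, 2, -4, -1; Σd² = 38
ρ = 1 − 6Σd² / [n(n²−1)] = 1 − 6×38 / (5×24) = 1 − 228/120 ≈ -0.9000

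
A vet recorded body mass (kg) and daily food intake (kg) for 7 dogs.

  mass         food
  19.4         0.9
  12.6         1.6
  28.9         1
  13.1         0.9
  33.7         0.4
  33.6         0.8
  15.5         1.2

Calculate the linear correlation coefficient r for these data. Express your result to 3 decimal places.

-0.721

n = 7, Σx = 156.8, Σy = 6.8, Σx² = 4046.84, Σy² = 7.42, Σxy = 137.27
nΣxy − ΣxΣy = 960.89 − 1066.24 = -105.35
nΣx² − (Σx)² = 28327.88 − 24586.24 = 3741.64; nΣy² − (Σy)² = 51.94 − 46.24 = 5.7
r = -105.35 / √(3741.64 × 5.7) = -105.35 / 146.0389 ≈ -0.721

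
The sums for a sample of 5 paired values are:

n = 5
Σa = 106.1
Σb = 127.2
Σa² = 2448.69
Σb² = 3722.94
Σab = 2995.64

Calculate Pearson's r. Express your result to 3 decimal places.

r = (nΣab − ΣaΣb) / √[(nΣa² − (Σa)²)(nΣb² − (Σb)²)]
Numerator: 5×2995.64 − 106.1×127.2 = 1482.28
Denominator: √[(12243.45 − 11257.21)(18614.7 − 16179.84)] = √[986.24 × 2434.86] = 1549.6310
r = 1482.28 / 1549.6310 ≈ 0.957

0.957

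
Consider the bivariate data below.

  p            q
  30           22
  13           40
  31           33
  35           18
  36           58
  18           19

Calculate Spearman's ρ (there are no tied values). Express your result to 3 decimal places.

0.086

Rank p: 3, 1, 4, 5, 6, 2
Rank q: 3, 5, 4, 1, 6, 2
d = rank(p) − rank(q): 0, -4, 0, 4, 0, 0; Σd² = 32
ρ = 1 − 6Σd² / [n(n²−1)] = 1 − 6×32 / (6×35) = 1 − 192/210 ≈ 0.086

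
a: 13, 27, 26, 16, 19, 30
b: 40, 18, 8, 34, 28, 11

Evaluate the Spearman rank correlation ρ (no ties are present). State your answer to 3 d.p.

Rank a: 1, 5, 4, 2, 3, 6
Rank b: 6, 3, 1, 5, 4, 2
d = rank(a) − rank(b): -5, 2, 3, -3, -1, 4; Σd² = 64
ρ = 1 − 6Σd² / [n(n²−1)] = 1 − 6×64 / (6×35) = 1 − 384/210 ≈ -0.829

-0.829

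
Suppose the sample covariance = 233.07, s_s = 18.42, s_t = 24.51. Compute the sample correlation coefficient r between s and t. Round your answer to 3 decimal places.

r = Cov(s,t) / (s_s · s_t) = 233.07 / (18.42 × 24.51)
  = 233.07 / 451.4742 ≈ 0.516

0.516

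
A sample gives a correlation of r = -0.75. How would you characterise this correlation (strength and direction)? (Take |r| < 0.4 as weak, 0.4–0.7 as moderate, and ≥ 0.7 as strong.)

strong negative

r = -0.75 < 0 so the relationship is negative.
|r| = 0.75, which falls in the strong range.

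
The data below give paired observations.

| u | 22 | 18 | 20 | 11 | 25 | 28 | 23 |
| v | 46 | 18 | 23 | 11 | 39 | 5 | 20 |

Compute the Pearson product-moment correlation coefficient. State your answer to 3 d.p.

n = 7, Σu = 147, Σv = 162, Σu² = 3267, Σv² = 5036, Σuv = 3492
nΣuv − ΣuΣv = 24444 − 23814 = 630
nΣu² − (Σu)² = 22869 − 21609 = 1260; nΣv² − (Σv)² = 35252 − 26244 = 9008
r = 630 / √(1260 × 9008) = 630 / 3368.9880 ≈ 0.187

0.187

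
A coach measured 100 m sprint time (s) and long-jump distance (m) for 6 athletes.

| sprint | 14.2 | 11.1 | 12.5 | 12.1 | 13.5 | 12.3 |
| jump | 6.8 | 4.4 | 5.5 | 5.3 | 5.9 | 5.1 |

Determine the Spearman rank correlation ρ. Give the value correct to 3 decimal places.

Rank sprint: 6, 1, 4, 2, 5, 3
Rank jump: 6, 1, 4, 3, 5, 2
d = rank(sprint) − rank(jump): 0, 0, 0, -1, 0, 1; Σd² = 2
ρ = 1 − 6Σd² / [n(n²−1)] = 1 − 6×2 / (6×35) = 1 − 12/210 ≈ 0.943

0.943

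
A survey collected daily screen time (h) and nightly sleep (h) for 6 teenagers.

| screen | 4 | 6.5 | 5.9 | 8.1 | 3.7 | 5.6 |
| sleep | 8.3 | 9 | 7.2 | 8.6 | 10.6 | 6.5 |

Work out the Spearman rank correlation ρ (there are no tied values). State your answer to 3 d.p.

-0.086

Rank screen: 2, 5, 4, 6, 1, 3
Rank sleep: 3, 5, 2, 4, 6, 1
d = rank(screen) − rank(sleep): -1, 0, 2, 2, -5, 2; Σd² = 38
ρ = 1 − 6Σd² / [n(n²−1)] = 1 − 6×38 / (6×35) = 1 − 228/210 ≈ -0.086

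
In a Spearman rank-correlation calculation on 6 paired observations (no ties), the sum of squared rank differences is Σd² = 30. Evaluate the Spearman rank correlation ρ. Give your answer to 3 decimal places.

ρ = 1 − 6Σd² / [n(n²−1)] = 1 − 6×30 / (6×35)
  = 1 − 180/210 = 1 − 0.8571 ≈ 0.143

0.143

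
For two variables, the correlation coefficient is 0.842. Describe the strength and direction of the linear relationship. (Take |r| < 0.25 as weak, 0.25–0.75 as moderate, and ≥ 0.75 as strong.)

r = 0.842 > 0 so the relationship is positive.
|r| = 0.842, which falls in the strong range.

strong positive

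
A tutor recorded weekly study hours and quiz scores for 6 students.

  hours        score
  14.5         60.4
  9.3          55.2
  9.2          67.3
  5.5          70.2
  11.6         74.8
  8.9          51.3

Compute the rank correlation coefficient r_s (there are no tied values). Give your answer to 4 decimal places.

Rank hours: 6, 4, 3, 1, 5, 2
Rank score: 3, 2, 4, 5, 6, 1
d = rank(hours) − rank(score): 3, 2, -1, -4, -1, 1; Σd² = 32
ρ = 1 − 6Σd² / [n(n²−1)] = 1 − 6×32 / (6×35) = 1 − 192/210 ≈ 0.0857

0.0857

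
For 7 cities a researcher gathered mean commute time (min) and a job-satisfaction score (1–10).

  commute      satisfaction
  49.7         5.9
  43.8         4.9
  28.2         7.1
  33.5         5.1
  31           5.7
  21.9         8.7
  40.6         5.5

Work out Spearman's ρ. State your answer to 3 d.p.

-0.607

Rank commute: 7, 6, 2, 4, 3, 1, 5
Rank satisfaction: 5, 1, 6, 2, 4, 7, 3
d = rank(commute) − rank(satisfaction): 2, 5, -4, 2, -1, -6, 2; Σd² = 90
ρ = 1 − 6Σd² / [n(n²−1)] = 1 − 6×90 / (7×48) = 1 − 540/336 ≈ -0.607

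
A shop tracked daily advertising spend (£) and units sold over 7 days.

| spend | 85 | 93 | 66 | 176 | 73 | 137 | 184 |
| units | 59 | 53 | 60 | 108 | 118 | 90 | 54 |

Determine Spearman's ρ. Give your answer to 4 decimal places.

-0.2143

Rank spend: 3, 4, 1, 6, 2, 5, 7
Rank units: 3, 1, 4, 6, 7, 5, 2
d = rank(spend) − rank(units): 0, 3, -3, 0, -5, 0, 5; Σd² = 68
ρ = 1 − 6Σd² / [n(n²−1)] = 1 − 6×68 / (7×48) = 1 − 408/336 ≈ -0.2143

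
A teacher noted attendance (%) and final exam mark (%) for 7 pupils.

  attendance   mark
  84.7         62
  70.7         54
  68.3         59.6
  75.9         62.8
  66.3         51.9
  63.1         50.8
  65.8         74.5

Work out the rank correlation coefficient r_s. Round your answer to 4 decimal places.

Rank attendance: 7, 5, 4, 6, 3, 1, 2
Rank mark: 5, 3, 4, 6, 2, 1, 7
d = rank(attendance) − rank(mark): 2, 2, 0, 0, 1, 0, -5; Σd² = 34
ρ = 1 − 6Σd² / [n(n²−1)] = 1 − 6×34 / (7×48) = 1 − 204/336 ≈ 0.3929

0.3929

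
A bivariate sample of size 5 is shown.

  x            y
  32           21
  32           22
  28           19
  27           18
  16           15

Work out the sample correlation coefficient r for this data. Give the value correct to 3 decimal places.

0.961

n = 5, Σx = 135, Σy = 95, Σx² = 3817, Σy² = 1835, Σxy = 2634
nΣxy − ΣxΣy = 13170 − 12825 = 345
nΣx² − (Σx)² = 19085 − 18225 = 860; nΣy² − (Σy)² = 9175 − 9025 = 150
r = 345 / √(860 × 150) = 345 / 359.1657 ≈ 0.961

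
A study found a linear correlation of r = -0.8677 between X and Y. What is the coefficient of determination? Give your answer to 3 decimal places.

0.753

r² = (-0.8677)² = 0.753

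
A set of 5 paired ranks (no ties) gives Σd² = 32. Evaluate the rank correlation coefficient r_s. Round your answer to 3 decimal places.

-0.600

ρ = 1 − 6Σd² / [n(n²−1)] = 1 − 6×32 / (5×24)
  = 1 − 192/120 = 1 − 1.6000 ≈ -0.600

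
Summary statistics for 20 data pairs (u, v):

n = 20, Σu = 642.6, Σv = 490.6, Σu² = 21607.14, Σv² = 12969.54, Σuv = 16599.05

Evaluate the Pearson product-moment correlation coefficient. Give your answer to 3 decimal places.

0.882

r = (nΣuv − ΣuΣv) / √[(nΣu² − (Σu)²)(nΣv² − (Σv)²)]
Numerator: 20×16599.05 − 642.6×490.6 = 16721.44
Denominator: √[(432142.8 − 412934.76)(259390.8 − 240688.36)] = √[19208.04 × 18702.44] = 18953.5542
r = 16721.44 / 18953.5542 ≈ 0.882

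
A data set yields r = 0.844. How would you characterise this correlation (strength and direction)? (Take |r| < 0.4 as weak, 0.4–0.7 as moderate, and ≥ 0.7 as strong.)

strong positive

r = 0.844 > 0 so the relationship is positive.
|r| = 0.844, which falls in the strong range.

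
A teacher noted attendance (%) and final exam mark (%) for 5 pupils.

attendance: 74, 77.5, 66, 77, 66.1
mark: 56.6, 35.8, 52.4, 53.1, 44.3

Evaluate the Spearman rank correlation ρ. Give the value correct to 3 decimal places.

-0.200

Rank attendance: 3, 5, 1, 4, 2
Rank mark: 5, 1, 3, 4, 2
d = rank(attendance) − rank(mark): -2, 4, -2, 0, 0; Σd² = 24
ρ = 1 − 6Σd² / [n(n²−1)] = 1 − 6×24 / (5×24) = 1 − 144/120 ≈ -0.200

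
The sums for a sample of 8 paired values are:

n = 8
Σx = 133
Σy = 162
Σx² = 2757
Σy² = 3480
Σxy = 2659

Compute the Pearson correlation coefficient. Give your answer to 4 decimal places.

-0.1038

r = (nΣxy − ΣxΣy) / √[(nΣx² − (Σx)²)(nΣy² − (Σy)²)]
Numerator: 8×2659 − 133×162 = -274
Denominator: √[(22056 − 17689)(27840 − 26244)] = √[4367 × 1596] = 2640.0250
r = -274 / 2640.0250 ≈ -0.1038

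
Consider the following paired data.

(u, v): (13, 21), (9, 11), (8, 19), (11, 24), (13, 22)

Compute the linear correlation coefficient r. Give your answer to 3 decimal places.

n = 5, Σu = 54, Σv = 97, Σu² = 604, Σv² = 1983, Σuv = 1074
nΣuv − ΣuΣv = 5370 − 5238 = 132
nΣu² − (Σu)² = 3020 − 2916 = 104; nΣv² − (Σv)² = 9915 − 9409 = 506
r = 132 / √(104 × 506) = 132 / 229.3992 ≈ 0.575

0.575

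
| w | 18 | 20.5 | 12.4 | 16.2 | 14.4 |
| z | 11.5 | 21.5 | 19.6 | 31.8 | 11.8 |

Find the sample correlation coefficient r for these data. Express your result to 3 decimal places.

0.075

n = 5, Σw = 81.5, Σz = 96.2, Σw² = 1367.81, Σz² = 2129.14, Σwz = 1575.87
nΣwz − ΣwΣz = 7879.35 − 7840.3 = 39.05
nΣw² − (Σw)² = 6839.05 − 6642.25 = 196.8; nΣz² − (Σz)² = 10645.7 − 9254.44 = 1391.26
r = 39.05 / √(196.8 × 1391.26) = 39.05 / 523.2590 ≈ 0.075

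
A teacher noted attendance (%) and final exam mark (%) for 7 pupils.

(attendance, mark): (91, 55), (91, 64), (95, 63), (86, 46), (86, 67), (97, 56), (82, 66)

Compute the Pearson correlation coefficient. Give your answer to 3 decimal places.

n = 7, Σx = 628, Σy = 417, Σx² = 56512, Σy² = 25187, Σxy = 37376
nΣxy − ΣxΣy = 261632 − 261876 = -244
nΣx² − (Σx)² = 395584 − 394384 = 1200; nΣy² − (Σy)² = 176309 − 173889 = 2420
r = -244 / √(1200 × 2420) = -244 / 1704.1127 ≈ -0.143

-0.143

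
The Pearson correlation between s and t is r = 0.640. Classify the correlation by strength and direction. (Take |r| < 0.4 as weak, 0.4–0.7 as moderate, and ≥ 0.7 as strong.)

moderate positive

r = 0.640 > 0 so the relationship is positive.
|r| = 0.640, which falls in the moderate range.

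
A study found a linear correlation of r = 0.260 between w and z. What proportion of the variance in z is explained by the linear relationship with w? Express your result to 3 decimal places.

0.068

r² = (0.260)² = 0.068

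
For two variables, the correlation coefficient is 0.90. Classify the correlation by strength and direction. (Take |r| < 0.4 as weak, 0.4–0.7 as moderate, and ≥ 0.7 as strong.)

strong positive

r = 0.90 > 0 so the relationship is positive.
|r| = 0.90, which falls in the strong range.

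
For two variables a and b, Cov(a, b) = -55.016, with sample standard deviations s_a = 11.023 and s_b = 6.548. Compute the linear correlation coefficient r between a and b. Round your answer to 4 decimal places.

-0.7622

r = Cov(a,b) / (s_a · s_b) = -55.016 / (11.023 × 6.548)
  = -55.016 / 72.1786 ≈ -0.7622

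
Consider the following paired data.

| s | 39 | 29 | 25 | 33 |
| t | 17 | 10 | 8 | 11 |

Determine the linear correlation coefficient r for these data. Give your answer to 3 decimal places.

n = 4, Σs = 126, Σt = 46, Σs² = 4076, Σt² = 574, Σst = 1516
nΣst − ΣsΣt = 6064 − 5796 = 268
nΣs² − (Σs)² = 16304 − 15876 = 428; nΣt² − (Σt)² = 2296 − 2116 = 180
r = 268 / √(428 × 180) = 268 / 277.5608 ≈ 0.966

0.966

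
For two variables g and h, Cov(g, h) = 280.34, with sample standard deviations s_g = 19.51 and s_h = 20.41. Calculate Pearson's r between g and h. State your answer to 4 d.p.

r = Cov(g,h) / (s_g · s_h) = 280.34 / (19.51 × 20.41)
  = 280.34 / 398.1991 ≈ 0.7040

0.7040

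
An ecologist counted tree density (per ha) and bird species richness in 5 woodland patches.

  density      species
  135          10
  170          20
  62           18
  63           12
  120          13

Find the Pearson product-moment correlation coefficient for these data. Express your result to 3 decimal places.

n = 5, Σx = 550, Σy = 73, Σx² = 69338, Σy² = 1137, Σxy = 8182
nΣxy − ΣxΣy = 40910 − 40150 = 760
nΣx² − (Σx)² = 346690 − 302500 = 44190; nΣy² − (Σy)² = 5685 − 5329 = 356
r = 760 / √(44190 × 356) = 760 / 3966.3131 ≈ 0.192

0.192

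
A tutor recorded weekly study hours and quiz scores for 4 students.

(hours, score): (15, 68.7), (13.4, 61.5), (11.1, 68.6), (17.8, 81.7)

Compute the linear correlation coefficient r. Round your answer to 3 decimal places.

0.733

n = 4, Σx = 57.3, Σy = 280.5, Σx² = 844.61, Σy² = 19882.79, Σxy = 4070.32
nΣxy − ΣxΣy = 16281.28 − 16072.65 = 208.63
nΣx² − (Σx)² = 3378.44 − 3283.29 = 95.15; nΣy² − (Σy)² = 79531.16 − 78680.25 = 850.91
r = 208.63 / √(95.15 × 850.91) = 208.63 / 284.5419 ≈ 0.733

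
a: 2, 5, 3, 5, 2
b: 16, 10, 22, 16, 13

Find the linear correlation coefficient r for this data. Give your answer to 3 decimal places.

n = 5, Σa = 17, Σb = 77, Σa² = 67, Σb² = 1265, Σab = 254
nΣab − ΣaΣb = 1270 − 1309 = -39
nΣa² − (Σa)² = 335 − 289 = 46; nΣb² − (Σb)² = 6325 − 5929 = 396
r = -39 / √(46 × 396) = -39 / 134.9667 ≈ -0.289

-0.289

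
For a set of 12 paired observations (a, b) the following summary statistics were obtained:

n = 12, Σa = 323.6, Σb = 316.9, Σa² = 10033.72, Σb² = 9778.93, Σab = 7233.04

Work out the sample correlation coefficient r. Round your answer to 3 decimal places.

-0.967

r = (nΣab − ΣaΣb) / √[(nΣa² − (Σa)²)(nΣb² − (Σb)²)]
Numerator: 12×7233.04 − 323.6×316.9 = -15752.36
Denominator: √[(120404.64 − 104716.96)(117347.16 − 100425.61)] = √[15687.68 × 16921.55] = 16292.9390
r = -15752.36 / 16292.9390 ≈ -0.967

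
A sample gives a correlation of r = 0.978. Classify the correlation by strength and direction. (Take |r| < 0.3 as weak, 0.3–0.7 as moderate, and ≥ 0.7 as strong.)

r = 0.978 > 0 so the relationship is positive.
|r| = 0.978, which falls in the strong range.

strong positive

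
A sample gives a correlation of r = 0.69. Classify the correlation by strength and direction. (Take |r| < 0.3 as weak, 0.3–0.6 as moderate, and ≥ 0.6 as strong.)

strong positive

r = 0.69 > 0 so the relationship is positive.
|r| = 0.69, which falls in the strong range.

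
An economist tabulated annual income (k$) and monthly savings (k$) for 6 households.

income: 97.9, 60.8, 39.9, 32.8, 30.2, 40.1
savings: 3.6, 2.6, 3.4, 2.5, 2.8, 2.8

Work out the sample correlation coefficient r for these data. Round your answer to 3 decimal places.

n = 6, Σx = 301.7, Σy = 17.7, Σx² = 18468.95, Σy² = 53.21, Σxy = 925.02
nΣxy − ΣxΣy = 5550.12 − 5340.09 = 210.03
nΣx² − (Σx)² = 110813.7 − 91022.89 = 19790.81; nΣy² − (Σy)² = 319.26 − 313.29 = 5.97
r = 210.03 / √(19790.81 × 5.97) = 210.03 / 343.7312 ≈ 0.611

0.611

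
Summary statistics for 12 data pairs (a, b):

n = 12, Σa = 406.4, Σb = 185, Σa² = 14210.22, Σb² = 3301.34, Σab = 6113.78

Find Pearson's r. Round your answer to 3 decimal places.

r = (nΣab − ΣaΣb) / √[(nΣa² − (Σa)²)(nΣb² − (Σb)²)]
Numerator: 12×6113.78 − 406.4×185 = -1818.64
Denominator: √[(170522.64 − 165160.96)(39616.08 − 34225)] = √[5361.68 × 5391.08] = 5376.3599
r = -1818.64 / 5376.3599 ≈ -0.338

-0.338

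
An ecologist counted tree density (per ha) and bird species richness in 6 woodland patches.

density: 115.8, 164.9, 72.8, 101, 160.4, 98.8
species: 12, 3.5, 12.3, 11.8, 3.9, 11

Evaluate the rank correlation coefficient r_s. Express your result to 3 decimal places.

Rank density: 4, 6, 1, 3, 5, 2
Rank species: 5, 1, 6, 4, 2, 3
d = rank(density) − rank(species): -1, 5, -5, -1, 3, -1; Σd² = 62
ρ = 1 − 6Σd² / [n(n²−1)] = 1 − 6×62 / (6×35) = 1 − 372/210 ≈ -0.771

-0.771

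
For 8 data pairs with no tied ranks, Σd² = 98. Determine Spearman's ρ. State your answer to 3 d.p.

-0.167

ρ = 1 − 6Σd² / [n(n²−1)] = 1 − 6×98 / (8×63)
  = 1 − 588/504 = 1 − 1.1667 ≈ -0.167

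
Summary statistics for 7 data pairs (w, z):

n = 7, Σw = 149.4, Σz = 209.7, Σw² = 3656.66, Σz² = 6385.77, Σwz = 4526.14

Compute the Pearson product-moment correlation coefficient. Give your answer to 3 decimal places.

r = (nΣwz − ΣwΣz) / √[(nΣw² − (Σw)²)(nΣz² − (Σz)²)]
Numerator: 7×4526.14 − 149.4×209.7 = 353.8
Denominator: √[(25596.62 − 22320.36)(44700.39 − 43974.09)] = √[3276.26 × 726.3] = 1542.5782
r = 353.8 / 1542.5782 ≈ 0.229

0.229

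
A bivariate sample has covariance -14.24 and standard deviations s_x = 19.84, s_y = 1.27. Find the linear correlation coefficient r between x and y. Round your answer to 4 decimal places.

r = Cov(x,y) / (s_x · s_y) = -14.24 / (19.84 × 1.27)
  = -14.24 / 25.1968 ≈ -0.5652

-0.5652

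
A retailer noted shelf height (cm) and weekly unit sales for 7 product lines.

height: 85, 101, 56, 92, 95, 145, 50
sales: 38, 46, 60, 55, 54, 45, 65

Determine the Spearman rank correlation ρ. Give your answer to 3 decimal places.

-0.643

Rank height: 3, 6, 2, 4, 5, 7, 1
Rank sales: 1, 3, 6, 5, 4, 2, 7
d = rank(height) − rank(sales): 2, 3, -4, -1, 1, 5, -6; Σd² = 92
ρ = 1 − 6Σd² / [n(n²−1)] = 1 − 6×92 / (7×48) = 1 − 552/336 ≈ -0.643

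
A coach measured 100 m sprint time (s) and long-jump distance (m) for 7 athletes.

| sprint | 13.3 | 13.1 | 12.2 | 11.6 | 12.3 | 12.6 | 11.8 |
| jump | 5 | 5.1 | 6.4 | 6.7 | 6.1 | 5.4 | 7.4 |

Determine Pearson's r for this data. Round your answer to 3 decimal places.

n = 7, Σx = 86.9, Σy = 42.1, Σx² = 1081.19, Σy² = 257.99, Σxy = 519.5
nΣxy − ΣxΣy = 3636.5 − 3658.49 = -21.99
nΣx² − (Σx)² = 7568.33 − 7551.61 = 16.72; nΣy² − (Σy)² = 1805.93 − 1772.41 = 33.52
r = -21.99 / √(16.72 × 33.52) = -21.99 / 23.6739 ≈ -0.929

-0.929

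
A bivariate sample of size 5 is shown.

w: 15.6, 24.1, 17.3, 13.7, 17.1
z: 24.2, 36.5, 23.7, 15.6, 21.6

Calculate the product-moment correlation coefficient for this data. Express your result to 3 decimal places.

0.960

n = 5, Σw = 87.8, Σz = 121.6, Σw² = 1603.56, Σz² = 3189.5, Σwz = 2250.26
nΣwz − ΣwΣz = 11251.3 − 10676.48 = 574.82
nΣw² − (Σw)² = 8017.8 − 7708.84 = 308.96; nΣz² − (Σz)² = 15947.5 − 14786.56 = 1160.94
r = 574.82 / √(308.96 × 1160.94) = 574.82 / 598.9023 ≈ 0.960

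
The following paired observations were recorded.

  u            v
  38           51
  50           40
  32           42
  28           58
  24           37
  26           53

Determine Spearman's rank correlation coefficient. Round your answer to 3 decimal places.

Rank u: 5, 6, 4, 3, 1, 2
Rank v: 4, 2, 3, 6, 1, 5
d = rank(u) − rank(v): 1, 4, 1, -3, 0, -3; Σd² = 36
ρ = 1 − 6Σd² / [n(n²−1)] = 1 − 6×36 / (6×35) = 1 − 216/210 ≈ -0.029

-0.029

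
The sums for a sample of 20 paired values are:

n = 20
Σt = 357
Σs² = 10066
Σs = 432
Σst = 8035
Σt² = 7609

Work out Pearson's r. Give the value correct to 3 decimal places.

r = (nΣst − ΣsΣt) / √[(nΣs² − (Σs)²)(nΣt² − (Σt)²)]
Numerator: 20×8035 − 432×357 = 6476
Denominator: √[(201320 − 186624)(152180 − 127449)] = √[14696 × 24731] = 19064.2801
r = 6476 / 19064.2801 ≈ 0.340

0.340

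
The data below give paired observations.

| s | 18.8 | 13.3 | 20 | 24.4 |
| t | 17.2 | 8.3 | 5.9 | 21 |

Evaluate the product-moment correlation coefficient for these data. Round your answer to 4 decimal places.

n = 4, Σs = 76.5, Σt = 52.4, Σs² = 1525.69, Σt² = 840.54, Σst = 1064.15
nΣst − ΣsΣt = 4256.6 − 4008.6 = 248
nΣs² − (Σs)² = 6102.76 − 5852.25 = 250.51; nΣt² − (Σt)² = 3362.16 − 2745.76 = 616.4
r = 248 / √(250.51 × 616.4) = 248 / 392.9559 ≈ 0.6311

0.6311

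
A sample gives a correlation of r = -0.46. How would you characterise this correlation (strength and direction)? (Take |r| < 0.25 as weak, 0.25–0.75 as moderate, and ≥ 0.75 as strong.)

moderate negative

r = -0.46 < 0 so the relationship is negative.
|r| = 0.46, which falls in the moderate range.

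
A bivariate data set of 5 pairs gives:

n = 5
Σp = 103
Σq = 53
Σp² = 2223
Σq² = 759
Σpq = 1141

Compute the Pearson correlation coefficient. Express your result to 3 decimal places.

0.348

r = (nΣpq − ΣpΣq) / √[(nΣp² − (Σp)²)(nΣq² − (Σq)²)]
Numerator: 5×1141 − 103×53 = 246
Denominator: √[(11115 − 10609)(3795 − 2809)] = √[506 × 986] = 706.3399
r = 246 / 706.3399 ≈ 0.348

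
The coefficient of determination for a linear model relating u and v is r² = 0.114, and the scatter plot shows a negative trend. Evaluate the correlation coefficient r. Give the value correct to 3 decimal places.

-0.338

|r| = √0.114 = 0.338
The association is negative, so r = −0.338.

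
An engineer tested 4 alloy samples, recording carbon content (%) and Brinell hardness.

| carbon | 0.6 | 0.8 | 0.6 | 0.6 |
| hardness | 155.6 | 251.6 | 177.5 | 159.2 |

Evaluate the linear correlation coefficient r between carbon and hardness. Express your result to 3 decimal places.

n = 4, Σx = 2.6, Σy = 743.9, Σx² = 1.72, Σy² = 144364.81, Σxy = 496.66
nΣxy − ΣxΣy = 1986.64 − 1934.14 = 52.5
nΣx² − (Σx)² = 6.88 − 6.76 = 0.12; nΣy² − (Σy)² = 577459.24 − 553387.21 = 24072.03
r = 52.5 / √(0.12 × 24072.03) = 52.5 / 53.7461 ≈ 0.977

0.977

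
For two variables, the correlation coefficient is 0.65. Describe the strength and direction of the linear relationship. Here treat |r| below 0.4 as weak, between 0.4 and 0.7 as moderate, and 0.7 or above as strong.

moderate positive

r = 0.65 > 0 so the relationship is positive.
|r| = 0.65, which falls in the moderate range.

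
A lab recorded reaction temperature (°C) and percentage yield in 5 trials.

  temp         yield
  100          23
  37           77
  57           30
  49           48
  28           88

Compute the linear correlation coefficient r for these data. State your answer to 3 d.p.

-0.861

n = 5, Σx = 271, Σy = 266, Σx² = 17803, Σy² = 17406, Σxy = 11675
nΣxy − ΣxΣy = 58375 − 72086 = -13711
nΣx² − (Σx)² = 89015 − 73441 = 15574; nΣy² − (Σy)² = 87030 − 70756 = 16274
r = -13711 / √(15574 × 16274) = -13711 / 15920.1531 ≈ -0.861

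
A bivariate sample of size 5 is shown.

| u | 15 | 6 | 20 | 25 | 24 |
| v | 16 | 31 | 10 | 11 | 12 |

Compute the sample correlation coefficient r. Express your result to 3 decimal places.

-0.928

n = 5, Σu = 90, Σv = 80, Σu² = 1862, Σv² = 1582, Σuv = 1189
nΣuv − ΣuΣv = 5945 − 7200 = -1255
nΣu² − (Σu)² = 9310 − 8100 = 1210; nΣv² − (Σv)² = 7910 − 6400 = 1510
r = -1255 / √(1210 × 1510) = -1255 / 1351.7026 ≈ -0.928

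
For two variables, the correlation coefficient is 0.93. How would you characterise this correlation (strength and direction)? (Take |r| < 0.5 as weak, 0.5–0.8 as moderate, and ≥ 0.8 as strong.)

strong positive

r = 0.93 > 0 so the relationship is positive.
|r| = 0.93, which falls in the strong range.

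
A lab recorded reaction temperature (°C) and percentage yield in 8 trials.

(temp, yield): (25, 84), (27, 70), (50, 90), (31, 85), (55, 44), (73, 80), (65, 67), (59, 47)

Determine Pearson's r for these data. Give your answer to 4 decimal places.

n = 8, Σx = 385, Σy = 567, Σx² = 20875, Σy² = 42315, Σxy = 26513
nΣxy − ΣxΣy = 212104 − 218295 = -6191
nΣx² − (Σx)² = 167000 − 148225 = 18775; nΣy² − (Σy)² = 338520 − 321489 = 17031
r = -6191 / √(18775 × 17031) = -6191 / 17881.7512 ≈ -0.3462

-0.3462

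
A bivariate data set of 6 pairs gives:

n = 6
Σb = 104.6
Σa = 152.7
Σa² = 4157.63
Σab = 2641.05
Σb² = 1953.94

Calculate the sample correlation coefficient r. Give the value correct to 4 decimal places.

-0.1117

r = (nΣab − ΣaΣb) / √[(nΣa² − (Σa)²)(nΣb² − (Σb)²)]
Numerator: 6×2641.05 − 152.7×104.6 = -126.12
Denominator: √[(24945.78 − 23317.29)(11723.64 − 10941.16)] = √[1628.49 × 782.48] = 1128.8316
r = -126.12 / 1128.8316 ≈ -0.1117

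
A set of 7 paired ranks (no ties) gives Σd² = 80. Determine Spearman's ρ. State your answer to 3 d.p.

-0.429

ρ = 1 − 6Σd² / [n(n²−1)] = 1 − 6×80 / (7×48)
  = 1 − 480/336 = 1 − 1.4286 ≈ -0.429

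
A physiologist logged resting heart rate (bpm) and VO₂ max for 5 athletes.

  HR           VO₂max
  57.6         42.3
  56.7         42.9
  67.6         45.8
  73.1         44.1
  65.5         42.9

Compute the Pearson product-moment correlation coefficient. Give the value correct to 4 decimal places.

0.6434

n = 5, Σx = 320.5, Σy = 218, Σx² = 20736.27, Σy² = 9512.56, Σxy = 13998.65
nΣxy − ΣxΣy = 69993.25 − 69869 = 124.25
nΣx² − (Σx)² = 103681.35 − 102720.25 = 961.1; nΣy² − (Σy)² = 47562.8 − 47524 = 38.8
r = 124.25 / √(961.1 × 38.8) = 124.25 / 193.1079 ≈ 0.6434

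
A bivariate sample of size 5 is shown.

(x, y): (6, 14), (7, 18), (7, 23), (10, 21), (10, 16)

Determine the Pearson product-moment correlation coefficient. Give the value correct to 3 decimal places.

0.183

n = 5, Σx = 40, Σy = 92, Σx² = 334, Σy² = 1746, Σxy = 741
nΣxy − ΣxΣy = 3705 − 3680 = 25
nΣx² − (Σx)² = 1670 − 1600 = 70; nΣy² − (Σy)² = 8730 − 8464 = 266
r = 25 / √(70 × 266) = 25 / 136.4551 ≈ 0.183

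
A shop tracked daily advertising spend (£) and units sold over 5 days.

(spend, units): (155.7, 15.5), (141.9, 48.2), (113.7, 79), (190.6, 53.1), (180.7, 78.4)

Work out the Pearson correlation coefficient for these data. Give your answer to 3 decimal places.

-0.123

n = 5, Σx = 782.6, Σy = 274.2, Σx² = 126286.64, Σy² = 17770.66, Σxy = 42522.97
nΣxy − ΣxΣy = 212614.85 − 214588.92 = -1974.07
nΣx² − (Σx)² = 631433.2 − 612462.76 = 18970.44; nΣy² − (Σy)² = 88853.3 − 75185.64 = 13667.66
r = -1974.07 / √(18970.44 × 13667.66) = -1974.07 / 16102.2211 ≈ -0.123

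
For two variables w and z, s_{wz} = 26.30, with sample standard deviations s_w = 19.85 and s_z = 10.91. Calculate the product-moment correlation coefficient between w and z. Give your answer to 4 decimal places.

r = Cov(w,z) / (s_w · s_z) = 26.30 / (19.85 × 10.91)
  = 26.30 / 216.5635 ≈ 0.1214

0.1214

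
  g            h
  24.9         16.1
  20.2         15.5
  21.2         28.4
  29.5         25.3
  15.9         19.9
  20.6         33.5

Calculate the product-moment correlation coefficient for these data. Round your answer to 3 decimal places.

0.064

n = 6, Σg = 132.3, Σh = 138.7, Σg² = 3024.91, Σh² = 3464.37, Σgh = 3068.93
nΣgh − ΣgΣh = 18413.58 − 18350.01 = 63.57
nΣg² − (Σg)² = 18149.46 − 17503.29 = 646.17; nΣh² − (Σh)² = 20786.22 − 19237.69 = 1548.53
r = 63.57 / √(646.17 × 1548.53) = 63.57 / 1000.3068 ≈ 0.064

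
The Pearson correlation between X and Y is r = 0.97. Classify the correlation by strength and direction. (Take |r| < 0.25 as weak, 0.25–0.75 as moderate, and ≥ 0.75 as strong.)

r = 0.97 > 0 so the relationship is positive.
|r| = 0.97, which falls in the strong range.

strong positive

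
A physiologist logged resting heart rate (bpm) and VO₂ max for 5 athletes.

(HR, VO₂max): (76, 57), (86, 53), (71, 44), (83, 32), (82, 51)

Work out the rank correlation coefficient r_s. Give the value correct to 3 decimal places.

0.000

Rank HR: 2, 5, 1, 4, 3
Rank VO₂max: 5, 4, 2, 1, 3
d = rank(HR) − rank(VO₂max): -3, 1, -1, 3, 0; Σd² = 20
ρ = 1 − 6Σd² / [n(n²−1)] = 1 − 6×20 / (5×24) = 1 − 120/120 ≈ 0.000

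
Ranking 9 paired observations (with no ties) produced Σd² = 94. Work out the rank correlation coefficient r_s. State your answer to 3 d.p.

ρ = 1 − 6Σd² / [n(n²−1)] = 1 − 6×94 / (9×80)
  = 1 − 564/720 = 1 − 0.7833 ≈ 0.217

0.217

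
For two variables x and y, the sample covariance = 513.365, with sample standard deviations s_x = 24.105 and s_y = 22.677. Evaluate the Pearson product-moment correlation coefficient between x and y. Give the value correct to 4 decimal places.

0.9391

r = Cov(x,y) / (s_x · s_y) = 513.365 / (24.105 × 22.677)
  = 513.365 / 546.6291 ≈ 0.9391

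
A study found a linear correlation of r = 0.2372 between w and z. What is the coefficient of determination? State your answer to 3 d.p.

r² = (0.2372)² = 0.056

0.056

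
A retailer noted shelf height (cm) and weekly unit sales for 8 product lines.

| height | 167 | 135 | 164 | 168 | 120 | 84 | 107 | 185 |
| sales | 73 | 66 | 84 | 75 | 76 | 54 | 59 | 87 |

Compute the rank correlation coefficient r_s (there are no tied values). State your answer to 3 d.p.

Rank height: 6, 4, 5, 7, 3, 1, 2, 8
Rank sales: 4, 3, 7, 5, 6, 1, 2, 8
d = rank(height) − rank(sales): 2, 1, -2, 2, -3, 0, 0, 0; Σd² = 22
ρ = 1 − 6Σd² / [n(n²−1)] = 1 − 6×22 / (8×63) = 1 − 132/504 ≈ 0.738

0.738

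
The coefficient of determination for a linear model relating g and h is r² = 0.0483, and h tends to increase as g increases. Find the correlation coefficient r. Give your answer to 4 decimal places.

|r| = √0.0483 = 0.2198
The association is positive, so r = 0.2198.

0.2198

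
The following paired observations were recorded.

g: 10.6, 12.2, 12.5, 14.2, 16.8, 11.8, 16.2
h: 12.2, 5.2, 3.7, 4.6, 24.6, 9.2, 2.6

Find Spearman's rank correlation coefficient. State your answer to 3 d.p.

-0.214

Rank g: 1, 3, 4, 5, 7, 2, 6
Rank h: 6, 4, 2, 3, 7, 5, 1
d = rank(g) − rank(h): -5, -1, 2, 2, 0, -3, 5; Σd² = 68
ρ = 1 − 6Σd² / [n(n²−1)] = 1 − 6×68 / (7×48) = 1 − 408/336 ≈ -0.214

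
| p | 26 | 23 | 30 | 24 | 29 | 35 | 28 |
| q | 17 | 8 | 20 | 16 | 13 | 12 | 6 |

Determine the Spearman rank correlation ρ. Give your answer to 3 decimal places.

0.179

Rank p: 3, 1, 6, 2, 5, 7, 4
Rank q: 6, 2, 7, 5, 4, 3, 1
d = rank(p) − rank(q): -3, -1, -1, -3, 1, 4, 3; Σd² = 46
ρ = 1 − 6Σd² / [n(n²−1)] = 1 − 6×46 / (7×48) = 1 − 276/336 ≈ 0.179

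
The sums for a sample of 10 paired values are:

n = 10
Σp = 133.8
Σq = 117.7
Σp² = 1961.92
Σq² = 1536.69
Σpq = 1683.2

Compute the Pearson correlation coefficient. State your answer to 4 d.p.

0.6723

r = (nΣpq − ΣpΣq) / √[(nΣp² − (Σp)²)(nΣq² − (Σq)²)]
Numerator: 10×1683.2 − 133.8×117.7 = 1083.74
Denominator: √[(19619.2 − 17902.44)(15366.9 − 13853.29)] = √[1716.76 × 1513.61] = 1611.9879
r = 1083.74 / 1611.9879 ≈ 0.6723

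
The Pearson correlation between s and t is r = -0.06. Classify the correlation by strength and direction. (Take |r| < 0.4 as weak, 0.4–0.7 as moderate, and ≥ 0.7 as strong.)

r = -0.06 < 0 so the relationship is negative.
|r| = 0.06, which falls in the weak range.

weak negative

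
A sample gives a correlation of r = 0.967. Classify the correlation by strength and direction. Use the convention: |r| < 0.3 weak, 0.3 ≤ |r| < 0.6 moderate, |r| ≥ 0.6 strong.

strong positive

r = 0.967 > 0 so the relationship is positive.
|r| = 0.967, which falls in the strong range.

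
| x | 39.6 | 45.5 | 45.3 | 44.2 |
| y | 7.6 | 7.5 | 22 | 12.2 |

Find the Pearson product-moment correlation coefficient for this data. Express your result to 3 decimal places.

0.463

n = 4, Σx = 174.6, Σy = 49.3, Σx² = 7644.14, Σy² = 746.85, Σxy = 2178.05
nΣxy − ΣxΣy = 8712.2 − 8607.78 = 104.42
nΣx² − (Σx)² = 30576.56 − 30485.16 = 91.4; nΣy² − (Σy)² = 2987.4 − 2430.49 = 556.91
r = 104.42 / √(91.4 × 556.91) = 104.42 / 225.6138 ≈ 0.463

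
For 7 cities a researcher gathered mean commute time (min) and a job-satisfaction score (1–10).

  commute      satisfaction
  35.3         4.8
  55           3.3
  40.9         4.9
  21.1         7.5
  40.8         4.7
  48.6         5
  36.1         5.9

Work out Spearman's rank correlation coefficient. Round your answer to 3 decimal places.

Rank commute: 2, 7, 5, 1, 4, 6, 3
Rank satisfaction: 3, 1, 4, 7, 2, 5, 6
d = rank(commute) − rank(satisfaction): -1, 6, 1, -6, 2, 1, -3; Σd² = 88
ρ = 1 − 6Σd² / [n(n²−1)] = 1 − 6×88 / (7×48) = 1 − 528/336 ≈ -0.571

-0.571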